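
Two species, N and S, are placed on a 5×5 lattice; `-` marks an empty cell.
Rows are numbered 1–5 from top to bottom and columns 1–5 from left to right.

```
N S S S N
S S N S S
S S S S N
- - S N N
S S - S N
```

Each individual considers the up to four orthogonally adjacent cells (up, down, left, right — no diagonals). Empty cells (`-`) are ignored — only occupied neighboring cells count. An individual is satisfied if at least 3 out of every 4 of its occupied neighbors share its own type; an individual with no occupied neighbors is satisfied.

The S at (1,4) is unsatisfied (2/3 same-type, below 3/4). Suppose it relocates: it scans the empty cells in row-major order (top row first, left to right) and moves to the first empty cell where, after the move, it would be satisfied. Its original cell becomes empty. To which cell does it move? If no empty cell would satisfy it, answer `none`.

(4,1)

Vacating (1,4). Empty cells in order:
  (4,1): 2/2 same-type → satisfied — stop here.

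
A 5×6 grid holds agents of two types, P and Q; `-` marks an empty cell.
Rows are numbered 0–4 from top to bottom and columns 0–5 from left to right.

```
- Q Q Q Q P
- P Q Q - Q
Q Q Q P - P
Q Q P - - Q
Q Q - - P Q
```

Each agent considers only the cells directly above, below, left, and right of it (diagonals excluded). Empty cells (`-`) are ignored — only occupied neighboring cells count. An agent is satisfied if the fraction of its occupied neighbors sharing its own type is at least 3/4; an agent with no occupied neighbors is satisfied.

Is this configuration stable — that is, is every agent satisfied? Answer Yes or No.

No

(0,1)Q 1/2 not
(0,2)Q 3/3 satisfied
(0,3)Q 3/3 satisfied
(0,4)Q 1/2 not
(0,5)P 0/2 not
(1,1)P 0/3 not
(1,2)Q 3/4 satisfied
(1,3)Q 2/3 not
(1,5)Q 0/2 not
(2,0)Q 2/2 satisfied
(2,1)Q 3/4 satisfied
(2,2)Q 2/4 not
(2,3)P 0/2 not
(2,5)P 0/2 not
(3,0)Q 3/3 satisfied
(3,1)Q 3/4 satisfied
(3,2)P 0/2 not
(3,5)Q 1/2 not
(4,0)Q 2/2 satisfied
(4,1)Q 2/2 satisfied
(4,4)P 0/1 not
(4,5)Q 1/2 not
For instance (0,1) has only 1/2 same-type neighbors, below 3/4.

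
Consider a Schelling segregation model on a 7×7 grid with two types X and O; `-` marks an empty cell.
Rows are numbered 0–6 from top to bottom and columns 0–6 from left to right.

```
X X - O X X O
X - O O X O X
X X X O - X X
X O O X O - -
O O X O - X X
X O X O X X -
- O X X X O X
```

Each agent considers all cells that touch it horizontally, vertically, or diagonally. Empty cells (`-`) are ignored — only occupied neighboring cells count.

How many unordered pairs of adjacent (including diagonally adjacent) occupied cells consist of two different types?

58

Scan each occupied cell's neighbors to the right and below (and the two forward diagonals) so each pair is counted once.
Row 0: X(0,0)–X(0,1)= X(0,0)–X(1,0)= X(0,1)–O(1,2)≠ X(0,1)–X(1,0)= O(0,3)–X(0,4)≠ O(0,3)–O(1,3)= O(0,3)–X(1,4)≠ O(0,3)–O(1,2)= X(0,4)–X(0,5)= X(0,4)–X(1,4)= X(0,4)–O(1,5)≠ X(0,4)–O(1,3)≠ X(0,5)–O(0,6)≠ X(0,5)–O(1,5)≠ X(0,5)–X(1,6)= X(0,5)–X(1,4)= O(0,6)–X(1,6)≠ O(0,6)–O(1,5)=  → 8/18 unlike.
Row 1: X(1,0)–X(2,0)= X(1,0)–X(2,1)= O(1,2)–O(1,3)= O(1,2)–X(2,2)≠ O(1,2)–O(2,3)= O(1,2)–X(2,1)≠ O(1,3)–X(1,4)≠ O(1,3)–O(2,3)= O(1,3)–X(2,2)≠ X(1,4)–O(1,5)≠ X(1,4)–X(2,5)= X(1,4)–O(2,3)≠ O(1,5)–X(1,6)≠ O(1,5)–X(2,5)≠ O(1,5)–X(2,6)≠ X(1,6)–X(2,6)= X(1,6)–X(2,5)=  → 9/17 unlike.
Row 2: X(2,0)–X(2,1)= X(2,0)–X(3,0)= X(2,0)–O(3,1)≠ X(2,1)–X(2,2)= X(2,1)–O(3,1)≠ X(2,1)–O(3,2)≠ X(2,1)–X(3,0)= X(2,2)–O(2,3)≠ X(2,2)–O(3,2)≠ X(2,2)–X(3,3)= X(2,2)–O(3,1)≠ O(2,3)–X(3,3)≠ O(2,3)–O(3,4)= O(2,3)–O(3,2)= X(2,5)–X(2,6)= X(2,5)–O(3,4)≠  → 8/16 unlike.
Row 3: X(3,0)–O(3,1)≠ X(3,0)–O(4,0)≠ X(3,0)–O(4,1)≠ O(3,1)–O(3,2)= O(3,1)–O(4,1)= O(3,1)–X(4,2)≠ O(3,1)–O(4,0)= O(3,2)–X(3,3)≠ O(3,2)–X(4,2)≠ O(3,2)–O(4,3)= O(3,2)–O(4,1)= X(3,3)–O(3,4)≠ X(3,3)–O(4,3)≠ X(3,3)–X(4,2)= O(3,4)–X(4,5)≠ O(3,4)–O(4,3)=  → 9/16 unlike.
Row 4: O(4,0)–O(4,1)= O(4,0)–X(5,0)≠ O(4,0)–O(5,1)= O(4,1)–X(4,2)≠ O(4,1)–O(5,1)= O(4,1)–X(5,2)≠ O(4,1)–X(5,0)≠ X(4,2)–O(4,3)≠ X(4,2)–X(5,2)= X(4,2)–O(5,3)≠ X(4,2)–O(5,1)≠ O(4,3)–O(5,3)= O(4,3)–X(5,4)≠ O(4,3)–X(5,2)≠ X(4,5)–X(4,6)= X(4,5)–X(5,5)= X(4,5)–X(5,4)= X(4,6)–X(5,5)=  → 9/18 unlike.
Row 5: X(5,0)–O(5,1)≠ X(5,0)–O(6,1)≠ O(5,1)–X(5,2)≠ O(5,1)–O(6,1)= O(5,1)–X(6,2)≠ X(5,2)–O(5,3)≠ X(5,2)–X(6,2)= X(5,2)–X(6,3)= X(5,2)–O(6,1)≠ O(5,3)–X(5,4)≠ O(5,3)–X(6,3)≠ O(5,3)–X(6,4)≠ O(5,3)–X(6,2)≠ X(5,4)–X(5,5)= X(5,4)–X(6,4)= X(5,4)–O(6,5)≠ X(5,4)–X(6,3)= X(5,5)–O(6,5)≠ X(5,5)–X(6,6)= X(5,5)–X(6,4)=  → 12/20 unlike.
Row 6: O(6,1)–X(6,2)≠ X(6,2)–X(6,3)= X(6,3)–X(6,4)= X(6,4)–O(6,5)≠ O(6,5)–X(6,6)≠  → 3/5 unlike.
Total adjacent occupied pairs: 110; unlike-type pairs: 58.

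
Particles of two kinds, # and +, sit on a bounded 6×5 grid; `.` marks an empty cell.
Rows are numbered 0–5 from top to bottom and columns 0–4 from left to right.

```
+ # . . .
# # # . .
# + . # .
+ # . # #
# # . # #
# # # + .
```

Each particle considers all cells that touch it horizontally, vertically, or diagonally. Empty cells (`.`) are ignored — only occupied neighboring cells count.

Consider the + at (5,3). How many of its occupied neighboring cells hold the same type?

Occupied neighbors of (5,3): (4,3)=#, (4,4)=#, (5,2)=#.
Same type (+): 0 of 3.

0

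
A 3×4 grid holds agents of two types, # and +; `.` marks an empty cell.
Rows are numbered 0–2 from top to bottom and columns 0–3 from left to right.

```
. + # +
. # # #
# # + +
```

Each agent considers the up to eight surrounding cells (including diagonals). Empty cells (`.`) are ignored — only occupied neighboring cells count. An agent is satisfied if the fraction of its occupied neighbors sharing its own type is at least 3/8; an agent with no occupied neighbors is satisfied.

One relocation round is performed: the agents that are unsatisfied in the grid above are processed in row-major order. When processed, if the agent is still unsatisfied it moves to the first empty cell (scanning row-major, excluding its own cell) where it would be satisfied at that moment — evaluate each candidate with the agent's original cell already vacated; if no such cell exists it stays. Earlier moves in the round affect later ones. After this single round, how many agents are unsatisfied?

1

Initially unsatisfied (in order): (0,1), (0,3), (2,2), (2,3).
  (0,1): no empty cell satisfies it; stays.
  (0,3) → (0,0).
  (2,2) → (1,0).
  (2,3): no empty cell satisfies it; stays.
Resulting grid:
+ + # .
+ # # #
# # . +
Unsatisfied now: (2,3).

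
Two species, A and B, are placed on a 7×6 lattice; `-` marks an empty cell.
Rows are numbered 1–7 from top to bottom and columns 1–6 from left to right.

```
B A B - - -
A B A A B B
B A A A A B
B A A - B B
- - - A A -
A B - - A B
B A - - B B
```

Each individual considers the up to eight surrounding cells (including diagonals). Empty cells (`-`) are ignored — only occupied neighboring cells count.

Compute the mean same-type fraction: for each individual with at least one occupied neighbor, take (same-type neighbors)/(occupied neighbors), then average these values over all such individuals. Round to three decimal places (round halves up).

0.512

(1,1)B 1/3
(1,2)A 2/5
(1,3)B 1/4
(2,1)A 2/5
(2,2)B 3/8
(2,3)A 5/7
(2,4)A 4/6
(2,5)B 2/5
(2,6)B 2/3
(3,1)B 2/5
(3,2)A 5/8
(3,3)A 6/7
(3,4)A 5/7
(3,5)A 2/7
(3,6)B 4/5
(4,1)B 1/3
(4,2)A 3/5
(4,3)A 5/5
(4,5)B 2/6
(4,6)B 2/4
(5,4)A 3/4
(5,5)A 2/5
(6,1)A 1/3
(6,2)B 1/3
(6,5)A 2/5
(6,6)B 2/4
(7,1)B 1/3
(7,2)A 1/3
(7,5)B 2/3
(7,6)B 2/3
Sum over 30 individuals: 1/3 + 2/5 + 1/4 + 2/5 + 3/8 + 5/7 + 4/6 + 2/5 + 2/3 + 2/5 + 5/8 + 6/7 + 5/7 + 2/7 + 4/5 + 1/3 + 3/5 + 5/5 + 2/6 + 2/4 + 3/4 + 2/5 + 1/3 + 1/3 + 2/5 + 2/4 + 1/3 + 1/3 + 2/3 + 2/3 = 538/35; mean = 538/35 ÷ 30 = 269/525 = 0.512380… → 0.512.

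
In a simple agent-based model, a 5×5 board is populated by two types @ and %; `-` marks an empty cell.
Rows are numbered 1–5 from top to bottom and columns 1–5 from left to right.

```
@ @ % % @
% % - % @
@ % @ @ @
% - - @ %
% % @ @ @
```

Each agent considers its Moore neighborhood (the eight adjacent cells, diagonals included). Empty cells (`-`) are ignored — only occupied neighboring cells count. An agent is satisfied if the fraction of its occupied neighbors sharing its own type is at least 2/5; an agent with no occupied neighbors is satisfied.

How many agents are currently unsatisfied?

(1,1)@ 1/3 not
(1,2)@ 1/4 not
(1,3)% 3/4 satisfied
(1,4)% 2/4 satisfied
(1,5)@ 1/3 not
(2,1)% 2/5 satisfied
(2,2)% 3/7 satisfied
(2,4)% 2/7 not
(2,5)@ 3/5 satisfied
(3,1)@ 0/4 not
(3,2)% 3/5 satisfied
(3,3)@ 2/5 satisfied
(3,4)@ 4/6 satisfied
(3,5)@ 3/5 satisfied
(4,1)% 3/4 satisfied
(4,4)@ 6/7 satisfied
(4,5)% 0/5 not
(5,1)% 2/2 satisfied
(5,2)% 2/3 satisfied
(5,3)@ 2/3 satisfied
(5,4)@ 3/4 satisfied
(5,5)@ 2/3 satisfied
Unsatisfied: (1,1), (1,2), (1,5), (2,4), (3,1), (4,5) — 6 in total.

6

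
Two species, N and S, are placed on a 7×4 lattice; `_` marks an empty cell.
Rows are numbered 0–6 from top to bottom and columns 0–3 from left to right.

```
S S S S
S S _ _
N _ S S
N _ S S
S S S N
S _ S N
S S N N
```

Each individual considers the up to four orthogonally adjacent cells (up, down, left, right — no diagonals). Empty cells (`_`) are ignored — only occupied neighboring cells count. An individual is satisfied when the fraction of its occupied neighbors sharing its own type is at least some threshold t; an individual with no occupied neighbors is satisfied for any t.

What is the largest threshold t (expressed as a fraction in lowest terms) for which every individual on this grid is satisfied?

Row 0: (0,0)S 2/2 · (0,1)S 3/3 · (0,2)S 2/2 · (0,3)S 1/1
Row 1: (1,0)S 2/3 · (1,1)S 2/2
Row 2: (2,0)N 1/2 · (2,2)S 2/2 · (2,3)S 2/2
Row 3: (3,0)N 1/2 · (3,2)S 3/3 · (3,3)S 2/3
Row 4: (4,0)S 2/3 · (4,1)S 2/2 · (4,2)S 3/4 · (4,3)N 1/3
Row 5: (5,0)S 2/2 · (5,2)S 1/3 · (5,3)N 2/3
Row 6: (6,0)S 2/2 · (6,1)S 1/2 · (6,2)N 1/3 · (6,3)N 2/2
The smallest same-type fraction is 1/3 at (4,3), which reduces to 1/3. Any threshold above that leaves this individual unsatisfied.

1/3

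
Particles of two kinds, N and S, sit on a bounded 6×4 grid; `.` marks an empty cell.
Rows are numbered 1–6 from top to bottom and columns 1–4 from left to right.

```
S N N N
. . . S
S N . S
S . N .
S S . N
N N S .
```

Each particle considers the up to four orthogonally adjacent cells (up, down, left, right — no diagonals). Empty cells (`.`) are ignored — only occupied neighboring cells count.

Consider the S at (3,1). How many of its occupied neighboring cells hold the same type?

1

Occupied neighbors of (3,1): (4,1)=S, (3,2)=N.
Same type (S): 1 of 2.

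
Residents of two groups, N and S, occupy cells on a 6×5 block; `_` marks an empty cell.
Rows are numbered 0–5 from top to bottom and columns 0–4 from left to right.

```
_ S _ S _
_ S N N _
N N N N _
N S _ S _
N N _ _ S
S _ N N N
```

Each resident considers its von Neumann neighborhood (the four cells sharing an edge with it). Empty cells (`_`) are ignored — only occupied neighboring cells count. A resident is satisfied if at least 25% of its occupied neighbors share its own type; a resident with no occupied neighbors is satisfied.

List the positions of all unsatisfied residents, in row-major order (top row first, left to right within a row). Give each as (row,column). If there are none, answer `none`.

(0,3), (3,1), (3,3), (4,4), (5,0)

(0,1)S 1/1 ok
(0,3)S 0/1 unhappy
(1,1)S 1/3 ok
(1,2)N 2/3 ok
(1,3)N 2/3 ok
(2,0)N 2/2 ok
(2,1)N 2/4 ok
(2,2)N 3/3 ok
(2,3)N 2/3 ok
(3,0)N 2/3 ok
(3,1)S 0/3 unhappy
(3,3)S 0/1 unhappy
(4,0)N 2/3 ok
(4,1)N 1/2 ok
(4,4)S 0/1 unhappy
(5,0)S 0/1 unhappy
(5,2)N 1/1 ok
(5,3)N 2/2 ok
(5,4)N 1/2 ok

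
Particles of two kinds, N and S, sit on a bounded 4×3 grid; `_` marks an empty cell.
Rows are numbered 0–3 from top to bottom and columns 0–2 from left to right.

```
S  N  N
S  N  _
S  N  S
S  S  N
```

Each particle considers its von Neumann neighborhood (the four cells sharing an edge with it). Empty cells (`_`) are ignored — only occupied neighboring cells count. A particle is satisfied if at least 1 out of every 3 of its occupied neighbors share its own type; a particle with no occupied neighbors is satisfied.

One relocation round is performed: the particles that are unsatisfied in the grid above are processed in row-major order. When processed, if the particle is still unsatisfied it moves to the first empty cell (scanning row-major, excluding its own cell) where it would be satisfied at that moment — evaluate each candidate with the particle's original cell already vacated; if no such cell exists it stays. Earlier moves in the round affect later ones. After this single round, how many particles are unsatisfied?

0

Initially unsatisfied (in order): (2,1), (2,2), (3,2).
  (2,1) → (1,2).
  (2,2) → (2,1).
  (3,2) → (2,2).
Resulting grid:
S N N
S N N
S S N
S S _
All satisfied now.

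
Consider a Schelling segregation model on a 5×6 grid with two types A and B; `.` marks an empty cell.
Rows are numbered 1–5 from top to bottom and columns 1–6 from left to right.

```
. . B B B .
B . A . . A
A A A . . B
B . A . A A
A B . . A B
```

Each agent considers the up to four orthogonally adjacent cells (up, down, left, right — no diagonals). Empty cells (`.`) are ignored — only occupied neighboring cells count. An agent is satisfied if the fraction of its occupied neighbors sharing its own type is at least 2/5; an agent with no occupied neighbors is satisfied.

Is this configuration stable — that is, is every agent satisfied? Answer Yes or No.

No

(1,3)B 1/2 ok
(1,4)B 2/2 ok
(1,5)B 1/1 ok
(2,1)B 0/1 unhappy
(2,3)A 1/2 ok
(2,6)A 0/1 unhappy
(3,1)A 1/3 unhappy
(3,2)A 2/2 ok
(3,3)A 3/3 ok
(3,6)B 0/2 unhappy
(4,1)B 0/2 unhappy
(4,3)A 1/1 ok
(4,5)A 2/2 ok
(4,6)A 1/3 unhappy
(5,1)A 0/2 unhappy
(5,2)B 0/1 unhappy
(5,5)A 1/2 ok
(5,6)B 0/2 unhappy
For instance (2,1) has only 0/1 same-type neighbors, below 2/5.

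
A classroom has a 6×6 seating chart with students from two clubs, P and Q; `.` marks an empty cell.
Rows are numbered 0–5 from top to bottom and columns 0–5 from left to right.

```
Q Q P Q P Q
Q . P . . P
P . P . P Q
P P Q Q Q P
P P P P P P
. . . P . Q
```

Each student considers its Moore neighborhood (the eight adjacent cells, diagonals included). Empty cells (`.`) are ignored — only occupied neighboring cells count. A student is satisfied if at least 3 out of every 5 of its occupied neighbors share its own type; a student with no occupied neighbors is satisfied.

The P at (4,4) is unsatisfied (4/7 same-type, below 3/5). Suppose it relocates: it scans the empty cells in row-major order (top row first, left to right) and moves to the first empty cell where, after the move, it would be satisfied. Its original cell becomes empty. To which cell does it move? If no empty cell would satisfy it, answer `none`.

Vacating (4,4). Empty cells in order:
  (1,1): 4/7 same-type → still unsatisfied.
  (1,3): 5/6 same-type → satisfied — stop here.

(1,3)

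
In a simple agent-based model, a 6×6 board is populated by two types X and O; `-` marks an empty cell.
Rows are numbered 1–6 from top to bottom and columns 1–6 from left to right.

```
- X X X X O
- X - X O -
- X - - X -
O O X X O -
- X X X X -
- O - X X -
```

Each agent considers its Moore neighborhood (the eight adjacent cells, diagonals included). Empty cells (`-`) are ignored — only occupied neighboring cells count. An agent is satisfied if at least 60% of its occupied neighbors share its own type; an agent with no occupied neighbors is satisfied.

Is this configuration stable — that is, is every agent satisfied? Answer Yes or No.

No

Row 1: (1,2)X 2/2 ✓ · (1,3)X 4/4 ✓ · (1,4)X 3/4 ✓ · (1,5)X 2/4 ✗ · (1,6)O 1/2 ✗
Row 2: (2,2)X 3/3 ✓ · (2,4)X 4/5 ✓ · (2,5)O 1/5 ✗
Row 3: (3,2)X 2/4 ✗ · (3,5)X 2/4 ✗
Row 4: (4,1)O 1/3 ✗ · (4,2)O 1/5 ✗ · (4,3)X 5/6 ✓ · (4,4)X 5/6 ✓ · (4,5)O 0/4 ✗
Row 5: (5,2)X 2/5 ✗ · (5,3)X 5/7 ✓ · (5,4)X 6/7 ✓ · (5,5)X 4/5 ✓
Row 6: (6,2)O 0/2 ✗ · (6,4)X 4/4 ✓ · (6,5)X 3/3 ✓
For instance (1,5) has only 2/4 same-type neighbors, below 3/5.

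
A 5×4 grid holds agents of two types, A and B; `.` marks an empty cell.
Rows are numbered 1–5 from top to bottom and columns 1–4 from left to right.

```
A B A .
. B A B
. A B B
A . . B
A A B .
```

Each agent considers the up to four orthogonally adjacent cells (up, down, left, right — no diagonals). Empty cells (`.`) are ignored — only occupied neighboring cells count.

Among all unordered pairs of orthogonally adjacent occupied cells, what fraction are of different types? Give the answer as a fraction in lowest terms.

Scan each occupied cell's neighbors to the right and below so each pair is counted once.
From row 1: 2 unlike of 4 pairs (running 2/4).
From row 2: 4 unlike of 5 pairs (running 6/9).
From row 3: 1 unlike of 3 pairs (running 7/12).
From row 4: 0 unlike of 1 pairs (running 7/13).
From row 5: 1 unlike of 2 pairs (running 8/15).
Total adjacent occupied pairs: 15; unlike-type pairs: 8.
8/15 is already in lowest terms.

8/15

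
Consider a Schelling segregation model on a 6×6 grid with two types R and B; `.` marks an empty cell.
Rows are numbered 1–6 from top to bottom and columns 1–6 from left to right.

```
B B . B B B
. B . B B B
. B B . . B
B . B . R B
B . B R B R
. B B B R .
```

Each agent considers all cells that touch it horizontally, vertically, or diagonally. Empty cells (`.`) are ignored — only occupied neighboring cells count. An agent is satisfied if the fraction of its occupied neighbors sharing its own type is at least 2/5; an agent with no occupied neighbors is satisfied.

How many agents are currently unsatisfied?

2

Row 1: (1,1)B 2/2 satisfied · (1,2)B 2/2 satisfied · (1,4)B 3/3 satisfied · (1,5)B 5/5 satisfied · (1,6)B 3/3 satisfied
Row 2: (2,2)B 4/4 satisfied · (2,4)B 4/4 satisfied · (2,5)B 6/6 satisfied · (2,6)B 4/4 satisfied
Row 3: (3,2)B 4/4 satisfied · (3,3)B 4/4 satisfied · (3,6)B 3/4 satisfied
Row 4: (4,1)B 2/2 satisfied · (4,3)B 3/4 satisfied · (4,5)R 2/5 satisfied · (4,6)B 2/4 satisfied
Row 5: (5,1)B 2/2 satisfied · (5,3)B 4/5 satisfied · (5,4)R 2/7 not · (5,5)B 2/6 not · (5,6)R 2/4 satisfied
Row 6: (6,2)B 3/3 satisfied · (6,3)B 3/4 satisfied · (6,4)B 3/5 satisfied · (6,5)R 2/4 satisfied
Unsatisfied: (5,4), (5,5) — 2 in total.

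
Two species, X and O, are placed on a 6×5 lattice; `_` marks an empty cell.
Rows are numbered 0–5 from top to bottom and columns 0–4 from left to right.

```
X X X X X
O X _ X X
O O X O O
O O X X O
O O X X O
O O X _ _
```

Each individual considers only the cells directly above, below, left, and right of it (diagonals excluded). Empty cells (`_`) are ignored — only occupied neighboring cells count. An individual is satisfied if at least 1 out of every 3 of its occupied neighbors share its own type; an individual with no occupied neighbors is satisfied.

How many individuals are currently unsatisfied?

1

Row 0: (0,0)X 1/2 ok · (0,1)X 3/3 ok · (0,2)X 2/2 ok · (0,3)X 3/3 ok · (0,4)X 2/2 ok
Row 1: (1,0)O 1/3 ok · (1,1)X 1/3 ok · (1,3)X 2/3 ok · (1,4)X 2/3 ok
Row 2: (2,0)O 3/3 ok · (2,1)O 2/4 ok · (2,2)X 1/3 ok · (2,3)O 1/4 unhappy · (2,4)O 2/3 ok
Row 3: (3,0)O 3/3 ok · (3,1)O 3/4 ok · (3,2)X 3/4 ok · (3,3)X 2/4 ok · (3,4)O 2/3 ok
Row 4: (4,0)O 3/3 ok · (4,1)O 3/4 ok · (4,2)X 3/4 ok · (4,3)X 2/3 ok · (4,4)O 1/2 ok
Row 5: (5,0)O 2/2 ok · (5,1)O 2/3 ok · (5,2)X 1/2 ok
Unsatisfied: (2,3) — 1 in total.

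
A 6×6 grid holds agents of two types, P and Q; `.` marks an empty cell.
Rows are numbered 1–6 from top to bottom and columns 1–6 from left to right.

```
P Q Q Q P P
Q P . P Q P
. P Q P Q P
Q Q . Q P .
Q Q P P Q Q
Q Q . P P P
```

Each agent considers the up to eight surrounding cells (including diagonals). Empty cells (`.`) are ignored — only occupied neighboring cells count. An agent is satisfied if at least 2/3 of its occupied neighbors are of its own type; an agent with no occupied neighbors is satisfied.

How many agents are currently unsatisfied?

(1,1)P 1/3 not
(1,2)Q 2/4 not
(1,3)Q 2/4 not
(1,4)Q 2/4 not
(1,5)P 3/5 not
(1,6)P 2/3 satisfied
(2,1)Q 1/4 not
(2,2)P 2/6 not
(2,4)P 2/7 not
(2,5)Q 2/8 not
(2,6)P 3/5 not
(3,2)P 1/5 not
(3,3)Q 2/6 not
(3,4)P 2/6 not
(3,5)Q 2/7 not
(3,6)P 2/4 not
(4,1)Q 3/4 satisfied
(4,2)Q 4/6 satisfied
(4,4)Q 3/7 not
(4,5)P 3/7 not
(5,1)Q 5/5 satisfied
(5,2)Q 5/6 satisfied
(5,3)P 2/6 not
(5,4)P 4/6 satisfied
(5,5)Q 2/7 not
(5,6)Q 1/4 not
(6,1)Q 3/3 satisfied
(6,2)Q 3/4 satisfied
(6,4)P 3/4 satisfied
(6,5)P 3/5 not
(6,6)P 1/3 not
Unsatisfied: (1,1), (1,2), (1,3), (1,4), (1,5), (2,1), (2,2), (2,4), (2,5), (2,6), (3,2), (3,3), (3,4), (3,5), (3,6), (4,4), (4,5), (5,3), (5,5), (5,6), (6,5), (6,6) — 22 in total.

22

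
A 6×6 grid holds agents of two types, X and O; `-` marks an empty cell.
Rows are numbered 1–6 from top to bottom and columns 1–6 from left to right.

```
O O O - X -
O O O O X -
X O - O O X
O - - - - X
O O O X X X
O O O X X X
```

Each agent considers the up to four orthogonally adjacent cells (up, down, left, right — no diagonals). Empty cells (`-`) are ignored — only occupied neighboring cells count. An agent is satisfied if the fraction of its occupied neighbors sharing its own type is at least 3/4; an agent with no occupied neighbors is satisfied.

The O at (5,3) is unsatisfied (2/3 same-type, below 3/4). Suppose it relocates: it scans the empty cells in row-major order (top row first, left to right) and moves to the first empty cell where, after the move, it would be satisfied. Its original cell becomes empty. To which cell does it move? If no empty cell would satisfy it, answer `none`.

(3,3)

Vacating (5,3). Empty cells in order:
  (1,4): 2/3 same-type → still unsatisfied.
  (1,6): 0/1 same-type → still unsatisfied.
  (2,6): 0/2 same-type → still unsatisfied.
  (3,3): 3/3 same-type → satisfied — stop here.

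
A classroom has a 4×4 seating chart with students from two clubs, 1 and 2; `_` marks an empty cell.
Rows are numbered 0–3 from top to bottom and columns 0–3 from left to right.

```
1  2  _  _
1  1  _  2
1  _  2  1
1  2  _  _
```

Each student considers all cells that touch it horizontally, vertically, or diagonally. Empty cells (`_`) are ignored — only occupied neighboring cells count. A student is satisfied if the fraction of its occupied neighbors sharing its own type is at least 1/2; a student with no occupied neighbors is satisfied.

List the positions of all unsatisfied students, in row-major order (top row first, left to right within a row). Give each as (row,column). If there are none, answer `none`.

(0,0)1 2/3 ok
(0,1)2 0/3 unhappy
(1,0)1 3/4 ok
(1,1)1 3/5 ok
(1,3)2 1/2 ok
(2,0)1 3/4 ok
(2,2)2 2/4 ok
(2,3)1 0/2 unhappy
(3,0)1 1/2 ok
(3,1)2 1/3 unhappy

(0,1), (2,3), (3,1)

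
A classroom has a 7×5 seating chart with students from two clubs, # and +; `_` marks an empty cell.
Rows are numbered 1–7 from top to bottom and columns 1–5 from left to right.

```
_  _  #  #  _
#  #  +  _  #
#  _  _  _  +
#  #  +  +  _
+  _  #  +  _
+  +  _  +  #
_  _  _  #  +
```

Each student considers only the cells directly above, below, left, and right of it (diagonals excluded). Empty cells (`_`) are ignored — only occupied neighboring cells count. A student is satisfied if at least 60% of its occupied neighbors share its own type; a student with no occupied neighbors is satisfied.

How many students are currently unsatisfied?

(1,3)# 1/2 unhappy
(1,4)# 1/1 ok
(2,1)# 2/2 ok
(2,2)# 1/2 unhappy
(2,3)+ 0/2 unhappy
(2,5)# 0/1 unhappy
(3,1)# 2/2 ok
(3,5)+ 0/1 unhappy
(4,1)# 2/3 ok
(4,2)# 1/2 unhappy
(4,3)+ 1/3 unhappy
(4,4)+ 2/2 ok
(5,1)+ 1/2 unhappy
(5,3)# 0/2 unhappy
(5,4)+ 2/3 ok
(6,1)+ 2/2 ok
(6,2)+ 1/1 ok
(6,4)+ 1/3 unhappy
(6,5)# 0/2 unhappy
(7,4)# 0/2 unhappy
(7,5)+ 0/2 unhappy
Unsatisfied: (1,3), (2,2), (2,3), (2,5), (3,5), (4,2), (4,3), (5,1), (5,3), (6,4), (6,5), (7,4), (7,5) — 13 in total.

13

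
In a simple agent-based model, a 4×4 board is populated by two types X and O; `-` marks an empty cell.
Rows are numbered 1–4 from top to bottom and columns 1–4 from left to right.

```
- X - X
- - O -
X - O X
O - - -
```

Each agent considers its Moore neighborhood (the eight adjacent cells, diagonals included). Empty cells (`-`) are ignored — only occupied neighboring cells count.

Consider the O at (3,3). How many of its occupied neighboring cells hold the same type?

1

Occupied neighbors of (3,3): (2,3)=O, (3,4)=X.
Same type (O): 1 of 2.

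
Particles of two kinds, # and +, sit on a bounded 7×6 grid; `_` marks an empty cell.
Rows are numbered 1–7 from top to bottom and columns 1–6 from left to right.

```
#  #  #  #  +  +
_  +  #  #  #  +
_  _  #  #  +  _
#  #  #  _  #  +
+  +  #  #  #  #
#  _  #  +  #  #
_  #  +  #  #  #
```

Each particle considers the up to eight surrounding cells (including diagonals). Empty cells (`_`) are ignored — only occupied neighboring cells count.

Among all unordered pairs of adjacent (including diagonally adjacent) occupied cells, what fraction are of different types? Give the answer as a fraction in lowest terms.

12/31

Scan each occupied cell's neighbors to the right and below (and the two forward diagonals) so each pair is counted once.
From row 1: 7 unlike of 19 pairs (running 7/19).
From row 2: 5 unlike of 13 pairs (running 12/32).
From row 3: 2 unlike of 8 pairs (running 14/40).
From row 4: 8 unlike of 16 pairs (running 22/56).
From row 5: 7 unlike of 18 pairs (running 29/74).
From row 6: 5 unlike of 15 pairs (running 34/89).
From row 7: 2 unlike of 4 pairs (running 36/93).
Total adjacent occupied pairs: 93; unlike-type pairs: 36.
36/93 reduces to 12/31.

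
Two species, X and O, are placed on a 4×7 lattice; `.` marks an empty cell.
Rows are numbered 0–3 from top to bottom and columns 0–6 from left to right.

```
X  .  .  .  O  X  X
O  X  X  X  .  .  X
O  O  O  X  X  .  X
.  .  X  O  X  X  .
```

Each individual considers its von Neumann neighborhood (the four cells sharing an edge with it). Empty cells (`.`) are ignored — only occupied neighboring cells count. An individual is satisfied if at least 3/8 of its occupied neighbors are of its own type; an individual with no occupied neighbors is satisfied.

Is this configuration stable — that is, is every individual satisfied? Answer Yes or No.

Row 0: (0,0)X 0/1 ✗ · (0,4)O 0/1 ✗ · (0,5)X 1/2 ✓ · (0,6)X 2/2 ✓
Row 1: (1,0)O 1/3 ✗ · (1,1)X 1/3 ✗ · (1,2)X 2/3 ✓ · (1,3)X 2/2 ✓ · (1,6)X 2/2 ✓
Row 2: (2,0)O 2/2 ✓ · (2,1)O 2/3 ✓ · (2,2)O 1/4 ✗ · (2,3)X 2/4 ✓ · (2,4)X 2/2 ✓ · (2,6)X 1/1 ✓
Row 3: (3,2)X 0/2 ✗ · (3,3)O 0/3 ✗ · (3,4)X 2/3 ✓ · (3,5)X 1/1 ✓
For instance (0,0) has only 0/1 same-type neighbors, below 3/8.

No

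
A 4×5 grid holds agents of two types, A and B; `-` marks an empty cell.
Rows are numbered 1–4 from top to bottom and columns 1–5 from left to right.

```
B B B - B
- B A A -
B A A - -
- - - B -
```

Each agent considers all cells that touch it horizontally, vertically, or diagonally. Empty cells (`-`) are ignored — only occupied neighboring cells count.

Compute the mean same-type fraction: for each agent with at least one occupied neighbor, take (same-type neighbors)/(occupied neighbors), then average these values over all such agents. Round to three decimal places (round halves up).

(1,1)B 2/2
(1,2)B 3/4
(1,3)B 2/4
(1,5)B 0/1
(2,2)B 4/7
(2,3)A 3/6
(2,4)A 2/4
(3,1)B 1/2
(3,2)A 2/4
(3,3)A 3/5
(4,4)B 0/1
Sum over 11 agents: 2/2 + 3/4 + 2/4 + 0/1 + 4/7 + 3/6 + 2/4 + 1/2 + 2/4 + 3/5 + 0/1 = 759/140; mean = 759/140 ÷ 11 = 69/140 = 0.492857… → 0.493.

0.493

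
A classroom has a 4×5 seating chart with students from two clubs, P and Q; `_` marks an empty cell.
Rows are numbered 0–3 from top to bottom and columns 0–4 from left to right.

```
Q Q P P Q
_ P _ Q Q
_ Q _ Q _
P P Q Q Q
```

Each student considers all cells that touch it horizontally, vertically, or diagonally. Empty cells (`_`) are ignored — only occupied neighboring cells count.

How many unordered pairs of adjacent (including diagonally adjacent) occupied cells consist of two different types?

11

Scan each occupied cell's neighbors to the right and below (and the two forward diagonals) so each pair is counted once.
From row 0: 7 unlike of 12 pairs (running 7/12).
From row 1: 1 unlike of 4 pairs (running 8/16).
From row 2: 2 unlike of 6 pairs (running 10/22).
From row 3: 1 unlike of 4 pairs (running 11/26).
Total adjacent occupied pairs: 26; unlike-type pairs: 11.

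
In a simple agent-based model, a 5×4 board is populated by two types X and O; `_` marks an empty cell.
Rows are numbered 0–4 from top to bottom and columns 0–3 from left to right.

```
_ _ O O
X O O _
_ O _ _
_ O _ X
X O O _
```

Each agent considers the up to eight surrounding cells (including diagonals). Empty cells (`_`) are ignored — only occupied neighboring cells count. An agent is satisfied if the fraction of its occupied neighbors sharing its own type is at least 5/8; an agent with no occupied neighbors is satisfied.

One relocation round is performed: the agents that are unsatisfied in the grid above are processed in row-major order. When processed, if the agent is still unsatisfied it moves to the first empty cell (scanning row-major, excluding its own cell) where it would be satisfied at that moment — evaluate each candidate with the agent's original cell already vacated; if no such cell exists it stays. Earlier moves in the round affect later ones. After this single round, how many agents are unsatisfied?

3

Initially unsatisfied (in order): (1,0), (3,3), (4,0).
  (1,0): no empty cell satisfies it; stays.
  (3,3): no empty cell satisfies it; stays.
  (4,0): no empty cell satisfies it; stays.
Resulting grid:
_ _ O O
X O O _
_ O _ _
_ O _ X
X O O _
Unsatisfied now: (1,0), (3,3), (4,0).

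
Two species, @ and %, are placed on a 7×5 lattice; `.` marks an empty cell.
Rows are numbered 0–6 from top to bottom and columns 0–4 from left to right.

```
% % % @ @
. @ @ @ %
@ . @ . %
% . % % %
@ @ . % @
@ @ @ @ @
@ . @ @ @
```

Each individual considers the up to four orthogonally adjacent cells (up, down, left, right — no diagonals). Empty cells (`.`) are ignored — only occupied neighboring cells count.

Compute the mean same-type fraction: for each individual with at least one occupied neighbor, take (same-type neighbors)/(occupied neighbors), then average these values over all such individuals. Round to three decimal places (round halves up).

Row 0: (0,0)% 1/1 · (0,1)% 2/3 · (0,2)% 1/3 · (0,3)@ 2/3 · (0,4)@ 1/2
Row 1: (1,1)@ 1/2 · (1,2)@ 3/4 · (1,3)@ 2/3 · (1,4)% 1/3
Row 2: (2,0)@ 0/1 · (2,2)@ 1/2 · (2,4)% 2/2
Row 3: (3,0)% 0/2 · (3,2)% 1/2 · (3,3)% 3/3 · (3,4)% 2/3
Row 4: (4,0)@ 2/3 · (4,1)@ 2/2 · (4,3)% 1/3 · (4,4)@ 1/3
Row 5: (5,0)@ 3/3 · (5,1)@ 3/3 · (5,2)@ 3/3 · (5,3)@ 3/4 · (5,4)@ 3/3
Row 6: (6,0)@ 1/1 · (6,2)@ 2/2 · (6,3)@ 3/3 · (6,4)@ 2/2
Sum over 29 individuals: 1/1 + 2/3 + 1/3 + 2/3 + 1/2 + 1/2 + 3/4 + 2/3 + 1/3 + 0/1 + 1/2 + 2/2 + 0/2 + 1/2 + 3/3 + 2/3 + 2/3 + 2/2 + 1/3 + 1/3 + 3/3 + 3/3 + 3/3 + 3/4 + 3/3 + 1/1 + 2/2 + 3/3 + 2/2 = 121/6; mean = 121/6 ÷ 29 = 121/174 = 0.695402… → 0.695.

0.695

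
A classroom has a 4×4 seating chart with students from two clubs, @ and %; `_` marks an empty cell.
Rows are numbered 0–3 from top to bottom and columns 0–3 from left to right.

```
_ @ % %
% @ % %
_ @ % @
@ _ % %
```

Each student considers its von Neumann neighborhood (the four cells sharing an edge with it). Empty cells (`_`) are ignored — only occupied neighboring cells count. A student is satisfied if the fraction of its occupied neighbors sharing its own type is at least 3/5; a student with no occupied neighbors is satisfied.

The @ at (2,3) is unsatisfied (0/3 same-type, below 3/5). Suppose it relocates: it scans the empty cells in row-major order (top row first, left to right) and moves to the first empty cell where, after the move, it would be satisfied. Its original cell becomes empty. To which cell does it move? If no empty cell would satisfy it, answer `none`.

(2,0)

Vacating (2,3). Empty cells in order:
  (0,0): 1/2 same-type → still unsatisfied.
  (2,0): 2/3 same-type → satisfied — stop here.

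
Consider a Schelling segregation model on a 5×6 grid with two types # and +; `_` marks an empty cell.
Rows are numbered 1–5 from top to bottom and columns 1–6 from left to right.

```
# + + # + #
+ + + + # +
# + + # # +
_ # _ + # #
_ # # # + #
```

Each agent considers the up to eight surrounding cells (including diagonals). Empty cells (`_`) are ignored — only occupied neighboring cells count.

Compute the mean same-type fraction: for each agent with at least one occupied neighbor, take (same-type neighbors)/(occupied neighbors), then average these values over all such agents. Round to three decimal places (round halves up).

0.519

Row 1: (1,1)# 0/3 · (1,2)+ 4/5 · (1,3)+ 4/5 · (1,4)# 1/5 · (1,5)+ 2/5 · (1,6)# 1/3
Row 2: (2,1)+ 3/5 · (2,2)+ 6/8 · (2,3)+ 6/8 · (2,4)+ 4/8 · (2,5)# 4/8 · (2,6)+ 2/5
Row 3: (3,1)# 1/4 · (3,2)+ 4/6 · (3,3)+ 5/7 · (3,4)# 3/7 · (3,5)# 4/8 · (3,6)+ 1/5
Row 4: (4,2)# 3/5 · (4,4)+ 2/7 · (4,5)# 5/8 · (4,6)# 3/5
Row 5: (5,2)# 2/2 · (5,3)# 3/4 · (5,4)# 2/4 · (5,5)+ 1/5 · (5,6)# 2/3
Sum over 27 agents: 0/3 + 4/5 + 4/5 + 1/5 + 2/5 + 1/3 + 3/5 + 6/8 + 6/8 + 4/8 + 4/8 + 2/5 + 1/4 + 4/6 + 5/7 + 3/7 + 4/8 + 1/5 + 3/5 + 2/7 + 5/8 + 3/5 + 2/2 + 3/4 + 2/4 + 1/5 + 2/3 = 11777/840; mean = 11777/840 ÷ 27 = 11777/22680 = 0.519268… → 0.519.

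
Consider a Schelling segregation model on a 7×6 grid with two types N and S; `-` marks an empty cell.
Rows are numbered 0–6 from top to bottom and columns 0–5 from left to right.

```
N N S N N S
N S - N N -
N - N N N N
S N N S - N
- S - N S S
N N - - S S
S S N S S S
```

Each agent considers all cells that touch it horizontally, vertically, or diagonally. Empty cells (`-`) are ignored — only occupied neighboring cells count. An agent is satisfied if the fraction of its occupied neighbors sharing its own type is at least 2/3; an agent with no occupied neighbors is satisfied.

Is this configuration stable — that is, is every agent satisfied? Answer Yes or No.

No

Row 0: (0,0)N 2/3 ✓ · (0,1)N 2/4 ✗ · (0,2)S 1/4 ✗ · (0,3)N 3/4 ✓ · (0,4)N 3/4 ✓ · (0,5)S 0/2 ✗
Row 1: (1,0)N 3/4 ✓ · (1,1)S 1/6 ✗ · (1,3)N 6/7 ✓ · (1,4)N 6/7 ✓
Row 2: (2,0)N 2/4 ✗ · (2,2)N 4/6 ✓ · (2,3)N 5/6 ✓ · (2,4)N 5/6 ✓ · (2,5)N 3/3 ✓
Row 3: (3,0)S 1/3 ✗ · (3,1)N 3/5 ✗ · (3,2)N 4/6 ✓ · (3,3)S 1/6 ✗ · (3,5)N 2/4 ✗
Row 4: (4,1)S 1/5 ✗ · (4,3)N 1/4 ✗ · (4,4)S 4/6 ✓ · (4,5)S 3/4 ✓
Row 5: (5,0)N 1/4 ✗ · (5,1)N 2/5 ✗ · (5,4)S 6/7 ✓ · (5,5)S 5/5 ✓
Row 6: (6,0)S 1/3 ✗ · (6,1)S 1/4 ✗ · (6,2)N 1/3 ✗ · (6,3)S 2/3 ✓ · (6,4)S 4/4 ✓ · (6,5)S 3/3 ✓
For instance (0,1) has only 2/4 same-type neighbors, below 2/3.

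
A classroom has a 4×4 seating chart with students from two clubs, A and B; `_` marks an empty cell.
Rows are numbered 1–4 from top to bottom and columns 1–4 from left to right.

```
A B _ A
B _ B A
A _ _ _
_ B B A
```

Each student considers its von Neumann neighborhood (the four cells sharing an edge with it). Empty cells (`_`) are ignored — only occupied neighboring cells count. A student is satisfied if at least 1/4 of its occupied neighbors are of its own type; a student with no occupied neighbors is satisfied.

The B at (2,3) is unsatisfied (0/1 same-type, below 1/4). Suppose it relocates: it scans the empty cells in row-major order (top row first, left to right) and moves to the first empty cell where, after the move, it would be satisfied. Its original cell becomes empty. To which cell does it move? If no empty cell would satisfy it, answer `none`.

(1,3)

Vacating (2,3). Empty cells in order:
  (1,3): 1/2 same-type → satisfied — stop here.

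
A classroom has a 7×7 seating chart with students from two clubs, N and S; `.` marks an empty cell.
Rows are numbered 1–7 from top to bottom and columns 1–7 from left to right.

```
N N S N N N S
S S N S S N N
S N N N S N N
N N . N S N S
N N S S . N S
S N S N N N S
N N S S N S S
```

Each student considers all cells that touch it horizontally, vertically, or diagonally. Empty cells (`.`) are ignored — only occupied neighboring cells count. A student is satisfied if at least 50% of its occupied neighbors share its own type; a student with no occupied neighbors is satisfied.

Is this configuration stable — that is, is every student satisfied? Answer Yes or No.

No

(1,1)N 1/3 unhappy
(1,2)N 2/5 unhappy
(1,3)S 2/5 unhappy
(1,4)N 2/5 unhappy
(1,5)N 3/5 ok
(1,6)N 3/5 ok
(1,7)S 0/3 unhappy
(2,1)S 2/5 unhappy
(2,2)S 3/8 unhappy
(2,3)N 5/8 ok
(2,4)S 3/8 unhappy
(2,5)S 2/8 unhappy
(2,6)N 5/8 ok
(2,7)N 4/5 ok
(3,1)S 2/5 unhappy
(3,2)N 4/7 ok
(3,3)N 5/7 ok
(3,4)N 3/7 unhappy
(3,5)S 3/8 unhappy
(3,6)N 4/8 ok
(3,7)N 4/5 ok
(4,1)N 4/5 ok
(4,2)N 5/7 ok
(4,4)N 2/6 unhappy
(4,5)S 2/7 unhappy
(4,6)N 3/7 unhappy
(4,7)S 1/5 unhappy
(5,1)N 4/5 ok
(5,2)N 4/7 ok
(5,3)S 2/7 unhappy
(5,4)S 3/6 ok
(5,6)N 3/7 unhappy
(5,7)S 2/5 unhappy
(6,1)S 0/5 unhappy
(6,2)N 4/8 ok
(6,3)S 4/8 ok
(6,4)N 2/7 unhappy
(6,5)N 4/7 ok
(6,6)N 3/7 unhappy
(6,7)S 3/5 ok
(7,1)N 2/3 ok
(7,2)N 2/5 unhappy
(7,3)S 2/5 unhappy
(7,4)S 2/5 unhappy
(7,5)N 3/5 ok
(7,6)S 2/5 unhappy
(7,7)S 2/3 ok
For instance (1,1) has only 1/3 same-type neighbors, below 1/2.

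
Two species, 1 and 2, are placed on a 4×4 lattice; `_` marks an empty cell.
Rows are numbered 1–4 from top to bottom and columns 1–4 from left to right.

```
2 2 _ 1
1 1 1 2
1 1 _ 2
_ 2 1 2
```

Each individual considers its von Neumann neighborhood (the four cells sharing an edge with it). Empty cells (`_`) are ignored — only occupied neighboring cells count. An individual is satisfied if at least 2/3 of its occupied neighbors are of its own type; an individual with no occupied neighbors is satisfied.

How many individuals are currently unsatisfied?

8

Row 1: (1,1)2 1/2 unhappy · (1,2)2 1/2 unhappy · (1,4)1 0/1 unhappy
Row 2: (2,1)1 2/3 ok · (2,2)1 3/4 ok · (2,3)1 1/2 unhappy · (2,4)2 1/3 unhappy
Row 3: (3,1)1 2/2 ok · (3,2)1 2/3 ok · (3,4)2 2/2 ok
Row 4: (4,2)2 0/2 unhappy · (4,3)1 0/2 unhappy · (4,4)2 1/2 unhappy
Unsatisfied: (1,1), (1,2), (1,4), (2,3), (2,4), (4,2), (4,3), (4,4) — 8 in total.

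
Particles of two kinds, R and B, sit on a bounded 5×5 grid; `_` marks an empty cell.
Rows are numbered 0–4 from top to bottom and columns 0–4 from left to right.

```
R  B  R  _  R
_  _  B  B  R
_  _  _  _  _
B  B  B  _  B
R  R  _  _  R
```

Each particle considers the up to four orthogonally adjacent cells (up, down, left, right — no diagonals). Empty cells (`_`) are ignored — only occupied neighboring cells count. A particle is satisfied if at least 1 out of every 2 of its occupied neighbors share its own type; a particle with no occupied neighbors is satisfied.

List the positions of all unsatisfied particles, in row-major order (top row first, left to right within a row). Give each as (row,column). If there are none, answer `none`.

Row 0: (0,0)R 0/1 ✗ · (0,1)B 0/2 ✗ · (0,2)R 0/2 ✗ · (0,4)R 1/1 ✓
Row 1: (1,2)B 1/2 ✓ · (1,3)B 1/2 ✓ · (1,4)R 1/2 ✓
Row 3: (3,0)B 1/2 ✓ · (3,1)B 2/3 ✓ · (3,2)B 1/1 ✓ · (3,4)B 0/1 ✗
Row 4: (4,0)R 1/2 ✓ · (4,1)R 1/2 ✓ · (4,4)R 0/1 ✗

(0,0), (0,1), (0,2), (3,4), (4,4)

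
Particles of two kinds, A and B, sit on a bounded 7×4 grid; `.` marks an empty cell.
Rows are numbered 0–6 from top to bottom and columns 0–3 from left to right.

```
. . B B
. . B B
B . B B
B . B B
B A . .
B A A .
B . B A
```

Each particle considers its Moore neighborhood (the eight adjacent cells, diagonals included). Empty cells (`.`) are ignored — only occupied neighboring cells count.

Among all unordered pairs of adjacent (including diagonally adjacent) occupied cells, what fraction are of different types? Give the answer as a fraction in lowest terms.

Scan each occupied cell's neighbors to the right and below (and the two forward diagonals) so each pair is counted once.
Row 0: B(0,2)–B(0,3)= B(0,2)–B(1,2)= B(0,2)–B(1,3)= B(0,3)–B(1,3)= B(0,3)–B(1,2)=  → 0/5 unlike.
Row 1: B(1,2)–B(1,3)= B(1,2)–B(2,2)= B(1,2)–B(2,3)= B(1,3)–B(2,3)= B(1,3)–B(2,2)=  → 0/5 unlike.
Row 2: B(2,0)–B(3,0)= B(2,2)–B(2,3)= B(2,2)–B(3,2)= B(2,2)–B(3,3)= B(2,3)–B(3,3)= B(2,3)–B(3,2)=  → 0/6 unlike.
Row 3: B(3,0)–B(4,0)= B(3,0)–A(4,1)≠ B(3,2)–B(3,3)= B(3,2)–A(4,1)≠  → 2/4 unlike.
Row 4: B(4,0)–A(4,1)≠ B(4,0)–B(5,0)= B(4,0)–A(5,1)≠ A(4,1)–A(5,1)= A(4,1)–A(5,2)= A(4,1)–B(5,0)≠  → 3/6 unlike.
Row 5: B(5,0)–A(5,1)≠ B(5,0)–B(6,0)= A(5,1)–A(5,2)= A(5,1)–B(6,2)≠ A(5,1)–B(6,0)≠ A(5,2)–B(6,2)≠ A(5,2)–A(6,3)=  → 4/7 unlike.
Row 6: B(6,2)–A(6,3)≠  → 1/1 unlike.
Total adjacent occupied pairs: 34; unlike-type pairs: 10.
10/34 reduces to 5/17.

5/17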